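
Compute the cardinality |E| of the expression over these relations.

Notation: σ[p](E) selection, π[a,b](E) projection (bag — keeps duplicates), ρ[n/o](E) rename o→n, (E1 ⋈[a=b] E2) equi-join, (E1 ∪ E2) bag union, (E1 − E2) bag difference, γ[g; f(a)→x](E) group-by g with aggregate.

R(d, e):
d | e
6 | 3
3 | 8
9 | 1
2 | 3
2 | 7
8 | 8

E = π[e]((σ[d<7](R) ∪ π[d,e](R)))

Per-node cardinality:
  R → 6
  σ[d<7](R) → 4
  R → 6
  π[d,e](R) → 6
  (σ[d<7](R) ∪ π[d,e](R)) → 10
  π[e]((σ[d<7](R) ∪ π[d,e](R))) → 10

|E| = 10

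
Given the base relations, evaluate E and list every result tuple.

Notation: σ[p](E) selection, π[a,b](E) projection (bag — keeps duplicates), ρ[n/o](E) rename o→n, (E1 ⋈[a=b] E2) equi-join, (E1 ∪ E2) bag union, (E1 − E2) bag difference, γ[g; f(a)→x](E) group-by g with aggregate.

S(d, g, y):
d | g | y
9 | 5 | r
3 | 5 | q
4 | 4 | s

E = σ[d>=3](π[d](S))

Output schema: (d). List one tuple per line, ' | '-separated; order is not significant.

Row counts bottom-up:
  S → 3
  π[d](S) → 3
  σ[d>=3](π[d](S)) → 3

== RESULT ==
d
3
4
9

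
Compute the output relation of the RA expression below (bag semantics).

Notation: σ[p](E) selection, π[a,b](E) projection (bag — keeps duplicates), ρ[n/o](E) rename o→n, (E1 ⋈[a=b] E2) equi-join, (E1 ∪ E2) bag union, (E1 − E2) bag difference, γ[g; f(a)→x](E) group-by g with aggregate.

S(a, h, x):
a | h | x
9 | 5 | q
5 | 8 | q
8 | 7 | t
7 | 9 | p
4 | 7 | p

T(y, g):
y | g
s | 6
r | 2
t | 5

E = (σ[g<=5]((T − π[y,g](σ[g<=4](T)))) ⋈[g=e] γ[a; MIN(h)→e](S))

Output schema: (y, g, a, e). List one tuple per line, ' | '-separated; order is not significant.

Row counts bottom-up:
  T → 3
  T → 3
  σ[g<=4](T) → 1
  π[y,g](σ[g<=4](T)) → 1
  (T − π[y,g](σ[g<=4](T))) → 2
  σ[g<=5]((T − π[y,g](σ[g<=4](T)))) → 1
  S → 5
  γ[a; MIN(h)→e](S) → 5
  (σ[g<=5]((T − π[y,g](σ[g<=4](T)))) ⋈[g=e] γ[a; MIN(h)→e](S)) → 1

== RESULT ==
y | g | a | e
t | 5 | 9 | 5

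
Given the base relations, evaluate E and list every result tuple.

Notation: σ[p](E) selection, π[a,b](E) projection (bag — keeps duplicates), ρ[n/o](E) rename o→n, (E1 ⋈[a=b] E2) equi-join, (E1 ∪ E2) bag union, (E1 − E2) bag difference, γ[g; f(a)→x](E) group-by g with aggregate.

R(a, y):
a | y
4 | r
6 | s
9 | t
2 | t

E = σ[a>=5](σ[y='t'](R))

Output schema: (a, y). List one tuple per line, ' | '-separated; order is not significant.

Stepwise |·|:
  R → 4
  σ[y='t'](R) → 2
  σ[a>=5](σ[y='t'](R)) → 1

== RESULT ==
a | y
9 | t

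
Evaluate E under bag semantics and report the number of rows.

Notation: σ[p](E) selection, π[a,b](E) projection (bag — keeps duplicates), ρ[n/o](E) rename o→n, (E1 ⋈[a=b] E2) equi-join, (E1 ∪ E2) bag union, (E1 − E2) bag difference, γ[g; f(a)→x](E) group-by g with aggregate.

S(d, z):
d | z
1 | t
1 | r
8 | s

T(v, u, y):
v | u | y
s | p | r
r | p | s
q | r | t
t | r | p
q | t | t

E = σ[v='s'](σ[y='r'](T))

Stepwise |·|:
  T → 5
  σ[y='r'](T) → 1
  σ[v='s'](σ[y='r'](T)) → 1

|E| = 1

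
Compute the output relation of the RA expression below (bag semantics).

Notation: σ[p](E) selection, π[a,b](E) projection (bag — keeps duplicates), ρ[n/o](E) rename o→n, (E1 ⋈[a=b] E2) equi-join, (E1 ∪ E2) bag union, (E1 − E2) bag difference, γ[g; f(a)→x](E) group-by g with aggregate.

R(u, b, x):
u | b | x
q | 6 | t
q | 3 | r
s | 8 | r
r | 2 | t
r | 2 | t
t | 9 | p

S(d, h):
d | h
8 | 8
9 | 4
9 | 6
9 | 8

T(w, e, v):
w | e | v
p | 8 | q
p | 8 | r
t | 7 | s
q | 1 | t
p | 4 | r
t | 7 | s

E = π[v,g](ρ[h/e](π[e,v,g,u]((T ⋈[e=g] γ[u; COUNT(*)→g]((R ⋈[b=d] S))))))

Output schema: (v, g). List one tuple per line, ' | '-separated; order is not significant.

Stepwise |·|:
  T → 6
  R → 6
  S → 4
  (R ⋈[b=d] S) → 4
  γ[u; COUNT(*)→g]((R ⋈[b=d] S)) → 2
  (T ⋈[e=g] γ[u; COUNT(*)→g]((R ⋈[b=d] S))) → 1
  π[e,v,g,u]((T ⋈[e=g] γ[u; COUNT(*)→g]((R ⋈[b=d] S)))) → 1
  ρ[h/e](π[e,v,g,u]((T ⋈[e=g] γ[u; COUNT(*)→g]((R ⋈[b=d] S))))) → 1
  π[v,g](ρ[h/e](π[e,v,g,u]((T ⋈[e=g] γ[u; COUNT(*)→g]((R ⋈[b=d] S)))))) → 1

== RESULT ==
v | g
t | 1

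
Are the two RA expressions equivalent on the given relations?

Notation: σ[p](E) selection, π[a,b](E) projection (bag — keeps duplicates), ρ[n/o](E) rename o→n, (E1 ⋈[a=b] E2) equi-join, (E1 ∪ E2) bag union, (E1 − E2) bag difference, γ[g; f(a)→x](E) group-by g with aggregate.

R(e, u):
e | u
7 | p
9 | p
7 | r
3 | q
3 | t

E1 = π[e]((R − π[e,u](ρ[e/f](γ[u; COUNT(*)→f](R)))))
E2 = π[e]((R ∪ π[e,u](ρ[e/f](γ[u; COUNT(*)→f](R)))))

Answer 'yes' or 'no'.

E1 subexpression sizes:
  R → 5
  R → 5
  γ[u; COUNT(*)→f](R) → 4
  ρ[e/f](γ[u; COUNT(*)→f](R)) → 4
  π[e,u](ρ[e/f](γ[u; COUNT(*)→f](R))) → 4
  (R − π[e,u](ρ[e/f](γ[u; COUNT(*)→f](R)))) → 5
  π[e]((R − π[e,u](ρ[e/f](γ[u; COUNT(*)→f](R))))) → 5
E2 subexpression sizes:
  R → 5
  R → 5
  γ[u; COUNT(*)→f](R) → 4
  ρ[e/f](γ[u; COUNT(*)→f](R)) → 4
  π[e,u](ρ[e/f](γ[u; COUNT(*)→f](R))) → 4
  (R ∪ π[e,u](ρ[e/f](γ[u; COUNT(*)→f](R)))) → 9
  π[e]((R ∪ π[e,u](ρ[e/f](γ[u; COUNT(*)→f](R))))) → 9

E1 result:
e
3
3
7
7
9
E2 result:
e
1
1
1
2
3
3
7
7
9
Witness: (2,) appears 0× in E1 but 1× in E2.

no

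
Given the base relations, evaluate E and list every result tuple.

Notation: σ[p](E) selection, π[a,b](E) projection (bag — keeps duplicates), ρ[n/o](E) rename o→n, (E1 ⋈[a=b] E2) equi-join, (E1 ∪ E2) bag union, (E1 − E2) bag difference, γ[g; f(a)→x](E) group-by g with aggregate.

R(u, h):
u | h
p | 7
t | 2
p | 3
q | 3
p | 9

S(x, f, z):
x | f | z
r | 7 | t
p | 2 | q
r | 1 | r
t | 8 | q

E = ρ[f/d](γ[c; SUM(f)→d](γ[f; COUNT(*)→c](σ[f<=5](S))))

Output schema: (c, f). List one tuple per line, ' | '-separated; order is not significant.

Per-node cardinality:
  S → 4
  σ[f<=5](S) → 2
  γ[f; COUNT(*)→c](σ[f<=5](S)) → 2
  γ[c; SUM(f)→d](γ[f; COUNT(*)→c](σ[f<=5](S))) → 1
  ρ[f/d](γ[c; SUM(f)→d](γ[f; COUNT(*)→c](σ[f<=5](S)))) → 1

== RESULT ==
c | f
1 | 3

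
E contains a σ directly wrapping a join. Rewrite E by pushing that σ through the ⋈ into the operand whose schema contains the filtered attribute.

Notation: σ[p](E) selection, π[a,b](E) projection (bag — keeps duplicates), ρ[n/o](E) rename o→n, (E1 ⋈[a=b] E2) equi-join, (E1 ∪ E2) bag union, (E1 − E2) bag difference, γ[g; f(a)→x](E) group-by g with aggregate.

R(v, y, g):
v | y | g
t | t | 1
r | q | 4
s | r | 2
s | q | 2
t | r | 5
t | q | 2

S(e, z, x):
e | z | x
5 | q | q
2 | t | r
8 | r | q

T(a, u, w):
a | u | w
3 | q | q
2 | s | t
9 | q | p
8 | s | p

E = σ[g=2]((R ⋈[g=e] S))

σ filters on g, owned by the left side.
E' = (σ[g=2](R) ⋈[g=e] S)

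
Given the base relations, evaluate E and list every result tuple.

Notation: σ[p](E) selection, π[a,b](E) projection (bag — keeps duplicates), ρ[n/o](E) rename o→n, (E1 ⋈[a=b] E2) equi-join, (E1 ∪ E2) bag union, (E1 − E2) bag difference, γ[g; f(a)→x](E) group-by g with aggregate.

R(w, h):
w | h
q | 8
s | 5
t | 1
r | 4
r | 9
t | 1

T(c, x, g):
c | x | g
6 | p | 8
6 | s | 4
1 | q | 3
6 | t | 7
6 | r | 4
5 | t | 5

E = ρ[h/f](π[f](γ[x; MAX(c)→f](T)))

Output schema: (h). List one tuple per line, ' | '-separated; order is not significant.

Stepwise |·|:
  T → 6
  γ[x; MAX(c)→f](T) → 5
  π[f](γ[x; MAX(c)→f](T)) → 5
  ρ[h/f](π[f](γ[x; MAX(c)→f](T))) → 5

== RESULT ==
h
1
6
6
6
6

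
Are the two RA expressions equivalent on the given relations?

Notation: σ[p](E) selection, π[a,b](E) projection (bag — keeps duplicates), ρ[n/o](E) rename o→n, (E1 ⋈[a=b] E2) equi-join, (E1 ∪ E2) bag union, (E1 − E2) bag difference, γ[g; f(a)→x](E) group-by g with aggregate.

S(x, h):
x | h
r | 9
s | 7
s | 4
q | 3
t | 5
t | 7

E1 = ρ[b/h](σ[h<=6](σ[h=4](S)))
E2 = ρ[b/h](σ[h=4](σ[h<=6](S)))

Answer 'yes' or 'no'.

E1 subexpression sizes:
  S → 6
  σ[h=4](S) → 1
  σ[h<=6](σ[h=4](S)) → 1
  ρ[b/h](σ[h<=6](σ[h=4](S))) → 1
E2 subexpression sizes:
  S → 6
  σ[h<=6](S) → 3
  σ[h=4](σ[h<=6](S)) → 1
  ρ[b/h](σ[h=4](σ[h<=6](S))) → 1

E1 and E2 produce the same multiset:
x | b
s | 4

yes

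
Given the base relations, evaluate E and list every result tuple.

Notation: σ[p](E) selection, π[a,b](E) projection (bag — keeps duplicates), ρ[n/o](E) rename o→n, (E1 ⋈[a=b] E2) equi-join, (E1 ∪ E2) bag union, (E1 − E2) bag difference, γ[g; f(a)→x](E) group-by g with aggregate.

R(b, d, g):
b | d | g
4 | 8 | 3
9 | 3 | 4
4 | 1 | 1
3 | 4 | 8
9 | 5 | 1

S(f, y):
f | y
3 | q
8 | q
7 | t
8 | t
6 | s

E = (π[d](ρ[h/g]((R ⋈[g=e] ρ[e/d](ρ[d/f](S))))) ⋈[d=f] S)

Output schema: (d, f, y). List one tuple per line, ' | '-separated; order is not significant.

Per-node cardinality:
  R → 5
  S → 5
  ρ[d/f](S) → 5
  ρ[e/d](ρ[d/f](S)) → 5
  (R ⋈[g=e] ρ[e/d](ρ[d/f](S))) → 3
  ρ[h/g]((R ⋈[g=e] ρ[e/d](ρ[d/f](S)))) → 3
  π[d](ρ[h/g]((R ⋈[g=e] ρ[e/d](ρ[d/f](S))))) → 3
  S → 5
  (π[d](ρ[h/g]((R ⋈[g=e] ρ[e/d](ρ[d/f](S))))) ⋈[d=f] S) → 2

== RESULT ==
d | f | y
8 | 8 | q
8 | 8 | t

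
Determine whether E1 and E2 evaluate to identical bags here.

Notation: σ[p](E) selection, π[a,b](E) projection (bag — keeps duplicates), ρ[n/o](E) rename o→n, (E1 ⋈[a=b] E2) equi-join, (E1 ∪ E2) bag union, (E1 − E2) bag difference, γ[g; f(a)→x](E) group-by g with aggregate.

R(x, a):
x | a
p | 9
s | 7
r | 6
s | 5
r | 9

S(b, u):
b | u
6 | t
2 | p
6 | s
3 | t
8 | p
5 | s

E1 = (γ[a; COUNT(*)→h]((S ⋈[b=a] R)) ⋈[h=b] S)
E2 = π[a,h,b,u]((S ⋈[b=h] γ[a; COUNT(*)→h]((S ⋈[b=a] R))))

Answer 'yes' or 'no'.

E1 subexpression sizes:
  S → 6
  R → 5
  (S ⋈[b=a] R) → 3
  γ[a; COUNT(*)→h]((S ⋈[b=a] R)) → 2
  S → 6
  (γ[a; COUNT(*)→h]((S ⋈[b=a] R)) ⋈[h=b] S) → 1
E2 subexpression sizes:
  S → 6
  S → 6
  R → 5
  (S ⋈[b=a] R) → 3
  γ[a; COUNT(*)→h]((S ⋈[b=a] R)) → 2
  (S ⋈[b=h] γ[a; COUNT(*)→h]((S ⋈[b=a] R))) → 1
  π[a,h,b,u]((S ⋈[b=h] γ[a; COUNT(*)→h]((S ⋈[b=a] R)))) → 1

E1 and E2 produce the same multiset:
a | h | b | u
6 | 2 | 2 | p

yes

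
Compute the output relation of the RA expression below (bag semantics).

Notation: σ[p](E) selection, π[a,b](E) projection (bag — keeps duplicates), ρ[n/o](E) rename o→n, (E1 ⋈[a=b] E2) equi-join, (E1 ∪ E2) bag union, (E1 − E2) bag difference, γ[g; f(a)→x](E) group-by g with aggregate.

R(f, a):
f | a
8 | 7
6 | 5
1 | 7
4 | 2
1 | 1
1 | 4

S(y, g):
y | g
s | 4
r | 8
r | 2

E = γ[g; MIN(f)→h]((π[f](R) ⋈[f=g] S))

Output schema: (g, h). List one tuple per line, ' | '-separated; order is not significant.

Subexpression sizes:
  R → 6
  π[f](R) → 6
  S → 3
  (π[f](R) ⋈[f=g] S) → 2
  γ[g; MIN(f)→h]((π[f](R) ⋈[f=g] S)) → 2

== RESULT ==
g | h
4 | 4
8 | 8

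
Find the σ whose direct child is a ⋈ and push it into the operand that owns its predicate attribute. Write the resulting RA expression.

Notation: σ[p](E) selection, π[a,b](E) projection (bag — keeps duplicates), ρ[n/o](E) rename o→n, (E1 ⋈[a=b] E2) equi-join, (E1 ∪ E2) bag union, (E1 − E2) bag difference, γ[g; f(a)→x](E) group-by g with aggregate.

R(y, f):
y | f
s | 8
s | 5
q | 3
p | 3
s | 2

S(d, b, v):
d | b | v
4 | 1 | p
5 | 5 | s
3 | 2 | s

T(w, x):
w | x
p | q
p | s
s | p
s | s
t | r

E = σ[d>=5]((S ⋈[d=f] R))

σ filters on d, owned by the left side.
E' = (σ[d>=5](S) ⋈[d=f] R)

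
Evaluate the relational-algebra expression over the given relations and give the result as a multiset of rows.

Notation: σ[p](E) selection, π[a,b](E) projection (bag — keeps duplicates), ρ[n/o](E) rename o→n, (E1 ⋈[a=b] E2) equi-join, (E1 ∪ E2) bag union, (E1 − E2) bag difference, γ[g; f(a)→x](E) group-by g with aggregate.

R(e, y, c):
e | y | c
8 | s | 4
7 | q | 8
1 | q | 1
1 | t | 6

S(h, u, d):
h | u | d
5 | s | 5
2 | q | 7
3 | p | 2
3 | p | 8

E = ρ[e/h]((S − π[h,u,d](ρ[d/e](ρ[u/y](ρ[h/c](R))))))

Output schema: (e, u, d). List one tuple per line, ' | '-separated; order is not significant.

Row counts bottom-up:
  S → 4
  R → 4
  ρ[h/c](R) → 4
  ρ[u/y](ρ[h/c](R)) → 4
  ρ[d/e](ρ[u/y](ρ[h/c](R))) → 4
  π[h,u,d](ρ[d/e](ρ[u/y](ρ[h/c](R)))) → 4
  (S − π[h,u,d](ρ[d/e](ρ[u/y](ρ[h/c](R))))) → 4
  ρ[e/h]((S − π[h,u,d](ρ[d/e](ρ[u/y](ρ[h/c](R)))))) → 4

== RESULT ==
e | u | d
2 | q | 7
3 | p | 2
3 | p | 8
5 | s | 5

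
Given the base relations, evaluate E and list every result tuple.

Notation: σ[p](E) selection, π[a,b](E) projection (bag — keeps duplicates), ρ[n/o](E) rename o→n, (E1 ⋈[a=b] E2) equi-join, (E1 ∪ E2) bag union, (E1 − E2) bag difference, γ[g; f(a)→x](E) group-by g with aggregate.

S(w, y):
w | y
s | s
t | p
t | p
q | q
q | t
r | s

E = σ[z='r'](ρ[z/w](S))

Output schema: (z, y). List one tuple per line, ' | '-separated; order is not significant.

Row counts bottom-up:
  S → 6
  ρ[z/w](S) → 6
  σ[z='r'](ρ[z/w](S)) → 1

== RESULT ==
z | y
r | s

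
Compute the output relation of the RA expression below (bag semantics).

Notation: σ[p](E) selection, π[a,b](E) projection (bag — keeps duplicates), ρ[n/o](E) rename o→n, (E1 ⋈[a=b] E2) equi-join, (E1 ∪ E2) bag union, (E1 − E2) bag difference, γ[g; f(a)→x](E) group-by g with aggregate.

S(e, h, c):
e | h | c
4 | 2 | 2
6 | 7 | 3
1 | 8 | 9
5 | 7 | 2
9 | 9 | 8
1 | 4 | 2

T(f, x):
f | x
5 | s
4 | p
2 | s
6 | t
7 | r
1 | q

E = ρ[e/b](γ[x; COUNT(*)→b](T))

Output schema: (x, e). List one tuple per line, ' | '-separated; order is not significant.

Subexpression sizes:
  T → 6
  γ[x; COUNT(*)→b](T) → 5
  ρ[e/b](γ[x; COUNT(*)→b](T)) → 5

== RESULT ==
x | e
p | 1
q | 1
r | 1
s | 2
t | 1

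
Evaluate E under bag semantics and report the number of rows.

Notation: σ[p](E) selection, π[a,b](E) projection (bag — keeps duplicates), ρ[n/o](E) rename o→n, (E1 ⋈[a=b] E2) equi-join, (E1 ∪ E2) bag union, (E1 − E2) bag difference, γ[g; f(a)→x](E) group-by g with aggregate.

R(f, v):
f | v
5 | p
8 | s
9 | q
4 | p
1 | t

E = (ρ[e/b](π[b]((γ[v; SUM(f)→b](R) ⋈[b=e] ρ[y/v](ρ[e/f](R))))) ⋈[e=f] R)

Per-node cardinality:
  R → 5
  γ[v; SUM(f)→b](R) → 4
  R → 5
  ρ[e/f](R) → 5
  ρ[y/v](ρ[e/f](R)) → 5
  (γ[v; SUM(f)→b](R) ⋈[b=e] ρ[y/v](ρ[e/f](R))) → 4
  π[b]((γ[v; SUM(f)→b](R) ⋈[b=e] ρ[y/v](ρ[e/f](R)))) → 4
  ρ[e/b](π[b]((γ[v; SUM(f)→b](R) ⋈[b=e] ρ[y/v](ρ[e/f](R))))) → 4
  R → 5
  (ρ[e/b](π[b]((γ[v; SUM(f)→b](R) ⋈[b=e] ρ[y/v](ρ[e/f](R))))) ⋈[e=f] R) → 4

|E| = 4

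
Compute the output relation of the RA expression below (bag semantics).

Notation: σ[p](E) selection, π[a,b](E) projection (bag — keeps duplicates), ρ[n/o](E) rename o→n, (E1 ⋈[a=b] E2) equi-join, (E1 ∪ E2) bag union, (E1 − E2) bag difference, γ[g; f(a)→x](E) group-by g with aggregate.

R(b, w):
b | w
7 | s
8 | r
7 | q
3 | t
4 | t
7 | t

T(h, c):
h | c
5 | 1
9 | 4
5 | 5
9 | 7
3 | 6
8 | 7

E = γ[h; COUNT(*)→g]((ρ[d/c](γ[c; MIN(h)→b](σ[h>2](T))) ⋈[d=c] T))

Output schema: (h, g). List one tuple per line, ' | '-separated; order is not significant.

Per-node cardinality:
  T → 6
  σ[h>2](T) → 6
  γ[c; MIN(h)→b](σ[h>2](T)) → 5
  ρ[d/c](γ[c; MIN(h)→b](σ[h>2](T))) → 5
  T → 6
  (ρ[d/c](γ[c; MIN(h)→b](σ[h>2](T))) ⋈[d=c] T) → 6
  γ[h; COUNT(*)→g]((ρ[d/c](γ[c; MIN(h)→b](σ[h>2](T))) ⋈[d=c] T)) → 4

== RESULT ==
h | g
3 | 1
5 | 2
8 | 1
9 | 2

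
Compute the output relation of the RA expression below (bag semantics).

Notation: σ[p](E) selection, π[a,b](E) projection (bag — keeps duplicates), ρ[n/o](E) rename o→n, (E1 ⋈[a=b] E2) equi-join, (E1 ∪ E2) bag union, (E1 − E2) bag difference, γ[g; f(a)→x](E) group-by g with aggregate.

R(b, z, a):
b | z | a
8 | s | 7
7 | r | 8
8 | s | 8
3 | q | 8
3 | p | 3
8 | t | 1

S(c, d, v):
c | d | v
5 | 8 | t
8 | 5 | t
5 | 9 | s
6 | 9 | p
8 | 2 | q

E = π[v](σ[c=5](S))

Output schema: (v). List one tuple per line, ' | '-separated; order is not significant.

Subexpression sizes:
  S → 5
  σ[c=5](S) → 2
  π[v](σ[c=5](S)) → 2

== RESULT ==
v
s
t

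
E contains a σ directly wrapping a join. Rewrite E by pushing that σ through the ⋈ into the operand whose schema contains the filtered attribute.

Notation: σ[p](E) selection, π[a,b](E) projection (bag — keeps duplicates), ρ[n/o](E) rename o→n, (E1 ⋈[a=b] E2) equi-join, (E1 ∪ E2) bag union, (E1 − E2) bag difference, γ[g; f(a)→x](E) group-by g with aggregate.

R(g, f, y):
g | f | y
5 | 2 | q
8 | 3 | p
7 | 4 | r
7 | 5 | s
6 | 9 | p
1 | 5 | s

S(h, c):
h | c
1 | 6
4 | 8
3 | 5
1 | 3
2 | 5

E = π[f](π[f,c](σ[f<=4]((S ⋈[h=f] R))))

σ filters on f, owned by the right side.
E' = π[f](π[f,c]((S ⋈[h=f] σ[f<=4](R))))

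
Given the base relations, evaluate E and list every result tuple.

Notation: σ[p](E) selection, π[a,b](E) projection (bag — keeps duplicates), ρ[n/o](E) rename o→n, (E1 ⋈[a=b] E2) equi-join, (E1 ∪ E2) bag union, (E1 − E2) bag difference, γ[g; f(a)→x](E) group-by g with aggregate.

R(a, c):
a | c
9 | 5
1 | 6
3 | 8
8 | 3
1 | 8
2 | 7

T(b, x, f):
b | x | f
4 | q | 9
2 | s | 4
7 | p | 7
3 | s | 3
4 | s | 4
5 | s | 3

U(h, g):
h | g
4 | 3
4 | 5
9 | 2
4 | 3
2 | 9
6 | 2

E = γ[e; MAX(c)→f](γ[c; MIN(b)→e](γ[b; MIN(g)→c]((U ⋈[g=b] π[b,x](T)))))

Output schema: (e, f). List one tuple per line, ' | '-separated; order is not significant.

Subexpression sizes:
  U → 6
  T → 6
  π[b,x](T) → 6
  (U ⋈[g=b] π[b,x](T)) → 5
  γ[b; MIN(g)→c]((U ⋈[g=b] π[b,x](T))) → 3
  γ[c; MIN(b)→e](γ[b; MIN(g)→c]((U ⋈[g=b] π[b,x](T)))) → 3
  γ[e; MAX(c)→f](γ[c; MIN(b)→e](γ[b; MIN(g)→c]((U ⋈[g=b] π[b,x](T))))) → 3

== RESULT ==
e | f
2 | 2
3 | 3
5 | 5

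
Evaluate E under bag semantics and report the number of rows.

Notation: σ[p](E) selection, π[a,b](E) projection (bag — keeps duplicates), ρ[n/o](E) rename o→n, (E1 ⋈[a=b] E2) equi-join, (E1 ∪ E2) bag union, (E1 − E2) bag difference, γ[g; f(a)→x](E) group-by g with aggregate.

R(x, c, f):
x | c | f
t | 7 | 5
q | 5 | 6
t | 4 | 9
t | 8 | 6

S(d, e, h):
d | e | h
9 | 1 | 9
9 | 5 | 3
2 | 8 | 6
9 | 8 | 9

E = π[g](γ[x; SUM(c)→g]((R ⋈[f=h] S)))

Subexpression sizes:
  R → 4
  S → 4
  (R ⋈[f=h] S) → 4
  γ[x; SUM(c)→g]((R ⋈[f=h] S)) → 2
  π[g](γ[x; SUM(c)→g]((R ⋈[f=h] S))) → 2

|E| = 2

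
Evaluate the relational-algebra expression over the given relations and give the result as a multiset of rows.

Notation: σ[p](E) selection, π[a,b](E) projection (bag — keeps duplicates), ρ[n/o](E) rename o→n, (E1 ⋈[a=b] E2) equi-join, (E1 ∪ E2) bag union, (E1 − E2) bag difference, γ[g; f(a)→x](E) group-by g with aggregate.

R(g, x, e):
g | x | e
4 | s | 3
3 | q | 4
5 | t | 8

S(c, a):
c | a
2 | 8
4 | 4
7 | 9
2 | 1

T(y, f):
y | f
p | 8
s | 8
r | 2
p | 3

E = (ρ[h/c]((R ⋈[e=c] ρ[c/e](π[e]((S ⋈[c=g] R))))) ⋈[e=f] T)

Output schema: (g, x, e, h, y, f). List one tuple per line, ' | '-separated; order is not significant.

Row counts bottom-up:
  R → 3
  S → 4
  R → 3
  (S ⋈[c=g] R) → 1
  π[e]((S ⋈[c=g] R)) → 1
  ρ[c/e](π[e]((S ⋈[c=g] R))) → 1
  (R ⋈[e=c] ρ[c/e](π[e]((S ⋈[c=g] R)))) → 1
  ρ[h/c]((R ⋈[e=c] ρ[c/e](π[e]((S ⋈[c=g] R))))) → 1
  T → 4
  (ρ[h/c]((R ⋈[e=c] ρ[c/e](π[e]((S ⋈[c=g] R))))) ⋈[e=f] T) → 1

== RESULT ==
g | x | e | h | y | f
4 | s | 3 | 3 | p | 3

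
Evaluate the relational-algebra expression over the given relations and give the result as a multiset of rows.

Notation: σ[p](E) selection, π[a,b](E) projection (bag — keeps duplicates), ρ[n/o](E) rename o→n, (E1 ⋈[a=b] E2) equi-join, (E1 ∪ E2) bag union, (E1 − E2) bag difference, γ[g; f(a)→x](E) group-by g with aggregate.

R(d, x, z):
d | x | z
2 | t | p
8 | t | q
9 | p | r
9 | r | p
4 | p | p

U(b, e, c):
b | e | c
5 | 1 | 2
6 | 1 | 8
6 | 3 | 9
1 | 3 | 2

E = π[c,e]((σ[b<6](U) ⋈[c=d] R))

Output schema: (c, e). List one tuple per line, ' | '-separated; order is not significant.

Stepwise |·|:
  U → 4
  σ[b<6](U) → 2
  R → 5
  (σ[b<6](U) ⋈[c=d] R) → 2
  π[c,e]((σ[b<6](U) ⋈[c=d] R)) → 2

== RESULT ==
c | e
2 | 1
2 | 3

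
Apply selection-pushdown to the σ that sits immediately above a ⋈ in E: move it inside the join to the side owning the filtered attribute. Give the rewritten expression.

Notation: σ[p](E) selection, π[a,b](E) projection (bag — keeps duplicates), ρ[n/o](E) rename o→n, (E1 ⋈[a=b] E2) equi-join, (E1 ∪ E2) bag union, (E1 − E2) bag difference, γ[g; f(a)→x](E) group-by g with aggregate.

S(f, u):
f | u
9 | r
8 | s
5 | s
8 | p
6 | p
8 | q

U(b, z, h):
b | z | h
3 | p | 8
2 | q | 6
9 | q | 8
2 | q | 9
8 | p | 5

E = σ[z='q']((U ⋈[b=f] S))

σ filters on z, owned by the left side.
E' = (σ[z='q'](U) ⋈[b=f] S)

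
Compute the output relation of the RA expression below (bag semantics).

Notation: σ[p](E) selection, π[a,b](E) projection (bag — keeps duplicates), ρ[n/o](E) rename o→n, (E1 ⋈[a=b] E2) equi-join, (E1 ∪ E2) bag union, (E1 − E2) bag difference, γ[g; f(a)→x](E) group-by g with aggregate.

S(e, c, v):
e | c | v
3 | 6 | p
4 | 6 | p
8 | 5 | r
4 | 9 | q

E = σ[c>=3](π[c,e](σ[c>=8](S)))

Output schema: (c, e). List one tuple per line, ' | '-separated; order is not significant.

Subexpression sizes:
  S → 4
  σ[c>=8](S) → 1
  π[c,e](σ[c>=8](S)) → 1
  σ[c>=3](π[c,e](σ[c>=8](S))) → 1

== RESULT ==
c | e
9 | 4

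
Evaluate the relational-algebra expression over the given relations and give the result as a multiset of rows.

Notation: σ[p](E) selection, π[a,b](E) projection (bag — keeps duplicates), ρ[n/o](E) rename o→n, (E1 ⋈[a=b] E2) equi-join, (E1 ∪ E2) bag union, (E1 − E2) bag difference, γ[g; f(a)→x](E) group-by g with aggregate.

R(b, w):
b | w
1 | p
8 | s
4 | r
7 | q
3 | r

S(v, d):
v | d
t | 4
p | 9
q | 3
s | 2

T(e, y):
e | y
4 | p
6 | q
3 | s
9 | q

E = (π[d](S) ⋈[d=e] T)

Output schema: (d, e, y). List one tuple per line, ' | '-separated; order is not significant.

Row counts bottom-up:
  S → 4
  π[d](S) → 4
  T → 4
  (π[d](S) ⋈[d=e] T) → 3

== RESULT ==
d | e | y
3 | 3 | s
4 | 4 | p
9 | 9 | q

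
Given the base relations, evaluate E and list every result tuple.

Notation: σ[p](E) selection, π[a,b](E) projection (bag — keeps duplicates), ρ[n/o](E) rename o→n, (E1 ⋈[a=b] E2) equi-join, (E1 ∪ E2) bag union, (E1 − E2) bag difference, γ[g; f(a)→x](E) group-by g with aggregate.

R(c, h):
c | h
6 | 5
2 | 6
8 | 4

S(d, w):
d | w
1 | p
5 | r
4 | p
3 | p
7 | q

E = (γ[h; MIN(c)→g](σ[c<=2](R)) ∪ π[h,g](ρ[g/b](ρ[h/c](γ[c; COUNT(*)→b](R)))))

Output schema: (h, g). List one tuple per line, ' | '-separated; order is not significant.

Subexpression sizes:
  R → 3
  σ[c<=2](R) → 1
  γ[h; MIN(c)→g](σ[c<=2](R)) → 1
  R → 3
  γ[c; COUNT(*)→b](R) → 3
  ρ[h/c](γ[c; COUNT(*)→b](R)) → 3
  ρ[g/b](ρ[h/c](γ[c; COUNT(*)→b](R))) → 3
  π[h,g](ρ[g/b](ρ[h/c](γ[c; COUNT(*)→b](R)))) → 3
  (γ[h; MIN(c)→g](σ[c<=2](R)) ∪ π[h,g](ρ[g/b](ρ[h/c](γ[c; COUNT(*)→b](R))))) → 4

== RESULT ==
h | g
2 | 1
6 | 1
6 | 2
8 | 1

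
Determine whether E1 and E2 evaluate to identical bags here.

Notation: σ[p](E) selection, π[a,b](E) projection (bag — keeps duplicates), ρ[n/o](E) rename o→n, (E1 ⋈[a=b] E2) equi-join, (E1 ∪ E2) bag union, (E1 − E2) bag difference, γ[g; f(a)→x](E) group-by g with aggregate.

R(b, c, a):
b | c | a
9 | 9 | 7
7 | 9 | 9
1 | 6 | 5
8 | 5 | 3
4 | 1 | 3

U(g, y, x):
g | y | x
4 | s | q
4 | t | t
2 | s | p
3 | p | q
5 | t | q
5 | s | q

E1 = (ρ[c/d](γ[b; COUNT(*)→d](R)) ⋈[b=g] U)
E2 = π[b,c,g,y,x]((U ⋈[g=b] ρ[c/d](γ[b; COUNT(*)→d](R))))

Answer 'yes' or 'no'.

E1 row counts bottom-up:
  R → 5
  γ[b; COUNT(*)→d](R) → 5
  ρ[c/d](γ[b; COUNT(*)→d](R)) → 5
  U → 6
  (ρ[c/d](γ[b; COUNT(*)→d](R)) ⋈[b=g] U) → 2
E2 row counts bottom-up:
  U → 6
  R → 5
  γ[b; COUNT(*)→d](R) → 5
  ρ[c/d](γ[b; COUNT(*)→d](R)) → 5
  (U ⋈[g=b] ρ[c/d](γ[b; COUNT(*)→d](R))) → 2
  π[b,c,g,y,x]((U ⋈[g=b] ρ[c/d](γ[b; COUNT(*)→d](R)))) → 2

E1 and E2 produce the same multiset:
b | c | g | y | x
4 | 1 | 4 | s | q
4 | 1 | 4 | t | t

yes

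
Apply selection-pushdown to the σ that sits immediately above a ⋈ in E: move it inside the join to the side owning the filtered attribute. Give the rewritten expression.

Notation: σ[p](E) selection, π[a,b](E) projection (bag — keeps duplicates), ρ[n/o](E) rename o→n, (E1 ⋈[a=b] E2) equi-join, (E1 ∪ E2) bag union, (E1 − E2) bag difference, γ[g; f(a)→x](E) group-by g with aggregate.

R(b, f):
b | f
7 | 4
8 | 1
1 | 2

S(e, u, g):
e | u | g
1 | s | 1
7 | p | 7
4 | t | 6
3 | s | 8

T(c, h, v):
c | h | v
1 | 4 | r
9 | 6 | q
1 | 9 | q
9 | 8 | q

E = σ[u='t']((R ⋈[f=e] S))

σ filters on u, owned by the right side.
E' = (R ⋈[f=e] σ[u='t'](S))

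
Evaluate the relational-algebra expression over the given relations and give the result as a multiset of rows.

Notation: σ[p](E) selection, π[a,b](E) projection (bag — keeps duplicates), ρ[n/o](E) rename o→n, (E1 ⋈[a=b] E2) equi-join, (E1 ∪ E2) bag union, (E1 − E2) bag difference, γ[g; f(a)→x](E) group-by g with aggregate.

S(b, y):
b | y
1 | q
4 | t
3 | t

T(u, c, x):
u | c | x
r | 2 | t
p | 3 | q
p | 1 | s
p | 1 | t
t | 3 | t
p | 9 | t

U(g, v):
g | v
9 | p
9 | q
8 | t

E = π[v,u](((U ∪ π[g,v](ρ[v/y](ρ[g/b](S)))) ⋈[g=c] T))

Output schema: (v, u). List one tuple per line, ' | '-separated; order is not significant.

Stepwise |·|:
  U → 3
  S → 3
  ρ[g/b](S) → 3
  ρ[v/y](ρ[g/b](S)) → 3
  π[g,v](ρ[v/y](ρ[g/b](S))) → 3
  (U ∪ π[g,v](ρ[v/y](ρ[g/b](S)))) → 6
  T → 6
  ((U ∪ π[g,v](ρ[v/y](ρ[g/b](S)))) ⋈[g=c] T) → 6
  π[v,u](((U ∪ π[g,v](ρ[v/y](ρ[g/b](S)))) ⋈[g=c] T)) → 6

== RESULT ==
v | u
p | p
q | p
q | p
q | p
t | p
t | t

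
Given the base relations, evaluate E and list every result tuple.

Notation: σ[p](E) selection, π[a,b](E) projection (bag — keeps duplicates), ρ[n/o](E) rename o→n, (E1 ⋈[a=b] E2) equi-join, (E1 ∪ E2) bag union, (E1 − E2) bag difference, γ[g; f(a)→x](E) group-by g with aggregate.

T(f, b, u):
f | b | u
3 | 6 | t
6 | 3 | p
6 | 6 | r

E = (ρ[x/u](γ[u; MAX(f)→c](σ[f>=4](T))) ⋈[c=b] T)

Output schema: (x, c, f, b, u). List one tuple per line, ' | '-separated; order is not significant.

Per-node cardinality:
  T → 3
  σ[f>=4](T) → 2
  γ[u; MAX(f)→c](σ[f>=4](T)) → 2
  ρ[x/u](γ[u; MAX(f)→c](σ[f>=4](T))) → 2
  T → 3
  (ρ[x/u](γ[u; MAX(f)→c](σ[f>=4](T))) ⋈[c=b] T) → 4

== RESULT ==
x | c | f | b | u
p | 6 | 3 | 6 | t
p | 6 | 6 | 6 | r
r | 6 | 3 | 6 | t
r | 6 | 6 | 6 | r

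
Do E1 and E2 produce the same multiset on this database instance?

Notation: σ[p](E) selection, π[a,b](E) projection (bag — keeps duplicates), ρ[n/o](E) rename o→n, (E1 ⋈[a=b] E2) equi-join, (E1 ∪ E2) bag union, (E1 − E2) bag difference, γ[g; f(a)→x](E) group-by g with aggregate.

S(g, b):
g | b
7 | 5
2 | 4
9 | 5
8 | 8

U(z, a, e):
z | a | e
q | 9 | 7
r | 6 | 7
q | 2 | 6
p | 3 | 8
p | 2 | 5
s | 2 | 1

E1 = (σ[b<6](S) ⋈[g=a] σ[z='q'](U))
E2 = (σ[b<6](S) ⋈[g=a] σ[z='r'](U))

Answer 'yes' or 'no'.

E1 per-node cardinality:
  S → 4
  σ[b<6](S) → 3
  U → 6
  σ[z='q'](U) → 2
  (σ[b<6](S) ⋈[g=a] σ[z='q'](U)) → 2
E2 per-node cardinality:
  S → 4
  σ[b<6](S) → 3
  U → 6
  σ[z='r'](U) → 1
  (σ[b<6](S) ⋈[g=a] σ[z='r'](U)) → 0

E1 result:
g | b | z | a | e
2 | 4 | q | 2 | 6
9 | 5 | q | 9 | 7
E2 result:
g | b | z | a | e
(0 rows)
Witness: (2, 4, 'q', 2, 6) appears 1× in E1 but 0× in E2.

no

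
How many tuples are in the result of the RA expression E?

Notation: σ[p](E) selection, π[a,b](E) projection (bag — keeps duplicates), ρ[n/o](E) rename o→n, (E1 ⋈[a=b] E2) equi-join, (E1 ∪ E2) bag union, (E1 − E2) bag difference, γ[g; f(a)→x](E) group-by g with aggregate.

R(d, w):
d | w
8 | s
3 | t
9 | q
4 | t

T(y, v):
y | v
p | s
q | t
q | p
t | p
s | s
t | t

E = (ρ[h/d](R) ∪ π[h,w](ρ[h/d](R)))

Stepwise |·|:
  R → 4
  ρ[h/d](R) → 4
  R → 4
  ρ[h/d](R) → 4
  π[h,w](ρ[h/d](R)) → 4
  (ρ[h/d](R) ∪ π[h,w](ρ[h/d](R))) → 8

|E| = 8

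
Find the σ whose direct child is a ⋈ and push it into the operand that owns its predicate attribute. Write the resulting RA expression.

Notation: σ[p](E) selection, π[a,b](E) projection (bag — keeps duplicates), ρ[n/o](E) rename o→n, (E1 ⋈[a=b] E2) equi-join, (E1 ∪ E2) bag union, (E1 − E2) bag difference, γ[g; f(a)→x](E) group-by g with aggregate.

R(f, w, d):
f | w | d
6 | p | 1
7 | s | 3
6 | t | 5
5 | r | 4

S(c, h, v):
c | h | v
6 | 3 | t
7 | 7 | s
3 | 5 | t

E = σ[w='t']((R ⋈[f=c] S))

σ filters on w, owned by the left side.
E' = (σ[w='t'](R) ⋈[f=c] S)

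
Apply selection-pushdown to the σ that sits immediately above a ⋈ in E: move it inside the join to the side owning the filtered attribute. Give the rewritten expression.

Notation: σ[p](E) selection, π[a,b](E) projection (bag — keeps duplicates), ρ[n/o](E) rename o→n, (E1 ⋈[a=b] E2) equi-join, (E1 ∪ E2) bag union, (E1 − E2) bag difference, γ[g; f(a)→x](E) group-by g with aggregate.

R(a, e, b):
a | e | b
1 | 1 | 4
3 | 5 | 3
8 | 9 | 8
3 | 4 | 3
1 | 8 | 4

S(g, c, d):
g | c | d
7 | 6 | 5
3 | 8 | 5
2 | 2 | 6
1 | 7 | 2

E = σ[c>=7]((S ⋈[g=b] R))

σ filters on c, owned by the left side.
E' = (σ[c>=7](S) ⋈[g=b] R)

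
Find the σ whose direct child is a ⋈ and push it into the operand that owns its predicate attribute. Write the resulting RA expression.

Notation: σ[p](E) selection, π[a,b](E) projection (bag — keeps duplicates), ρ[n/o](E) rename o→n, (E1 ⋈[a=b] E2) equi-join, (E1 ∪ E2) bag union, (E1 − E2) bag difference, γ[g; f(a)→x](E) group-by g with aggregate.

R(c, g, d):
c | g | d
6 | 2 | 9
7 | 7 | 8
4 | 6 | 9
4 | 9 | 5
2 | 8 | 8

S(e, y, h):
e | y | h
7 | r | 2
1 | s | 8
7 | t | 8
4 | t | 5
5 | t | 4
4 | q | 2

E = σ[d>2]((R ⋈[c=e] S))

σ filters on d, owned by the left side.
E' = (σ[d>2](R) ⋈[c=e] S)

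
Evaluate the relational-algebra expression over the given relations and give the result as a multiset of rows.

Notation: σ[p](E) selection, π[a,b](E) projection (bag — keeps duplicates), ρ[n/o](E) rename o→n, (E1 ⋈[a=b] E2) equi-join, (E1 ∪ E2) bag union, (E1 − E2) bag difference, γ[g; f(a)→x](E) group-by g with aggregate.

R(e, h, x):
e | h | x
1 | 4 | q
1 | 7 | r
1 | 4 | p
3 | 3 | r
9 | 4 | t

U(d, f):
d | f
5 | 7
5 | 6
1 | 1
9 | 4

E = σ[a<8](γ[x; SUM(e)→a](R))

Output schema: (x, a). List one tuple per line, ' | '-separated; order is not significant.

Stepwise |·|:
  R → 5
  γ[x; SUM(e)→a](R) → 4
  σ[a<8](γ[x; SUM(e)→a](R)) → 3

== RESULT ==
x | a
p | 1
q | 1
r | 4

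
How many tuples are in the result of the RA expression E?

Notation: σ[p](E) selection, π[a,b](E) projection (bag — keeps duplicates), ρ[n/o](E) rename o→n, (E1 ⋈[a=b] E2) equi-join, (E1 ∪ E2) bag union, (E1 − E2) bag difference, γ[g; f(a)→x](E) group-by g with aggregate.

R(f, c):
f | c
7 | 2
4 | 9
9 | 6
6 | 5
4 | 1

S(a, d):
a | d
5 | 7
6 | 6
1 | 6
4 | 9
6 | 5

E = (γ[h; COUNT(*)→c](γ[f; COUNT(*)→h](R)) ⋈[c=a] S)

Stepwise |·|:
  R → 5
  γ[f; COUNT(*)→h](R) → 4
  γ[h; COUNT(*)→c](γ[f; COUNT(*)→h](R)) → 2
  S → 5
  (γ[h; COUNT(*)→c](γ[f; COUNT(*)→h](R)) ⋈[c=a] S) → 1

|E| = 1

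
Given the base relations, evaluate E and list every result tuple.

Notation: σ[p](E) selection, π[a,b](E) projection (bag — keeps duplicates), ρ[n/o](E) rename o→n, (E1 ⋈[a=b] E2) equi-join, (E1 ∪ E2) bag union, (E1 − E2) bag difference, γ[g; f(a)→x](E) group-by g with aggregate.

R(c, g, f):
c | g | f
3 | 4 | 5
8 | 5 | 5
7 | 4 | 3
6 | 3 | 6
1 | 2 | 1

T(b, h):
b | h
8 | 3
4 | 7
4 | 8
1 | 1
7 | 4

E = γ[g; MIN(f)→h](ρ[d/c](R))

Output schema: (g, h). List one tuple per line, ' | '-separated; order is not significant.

Stepwise |·|:
  R → 5
  ρ[d/c](R) → 5
  γ[g; MIN(f)→h](ρ[d/c](R)) → 4

== RESULT ==
g | h
2 | 1
3 | 6
4 | 3
5 | 5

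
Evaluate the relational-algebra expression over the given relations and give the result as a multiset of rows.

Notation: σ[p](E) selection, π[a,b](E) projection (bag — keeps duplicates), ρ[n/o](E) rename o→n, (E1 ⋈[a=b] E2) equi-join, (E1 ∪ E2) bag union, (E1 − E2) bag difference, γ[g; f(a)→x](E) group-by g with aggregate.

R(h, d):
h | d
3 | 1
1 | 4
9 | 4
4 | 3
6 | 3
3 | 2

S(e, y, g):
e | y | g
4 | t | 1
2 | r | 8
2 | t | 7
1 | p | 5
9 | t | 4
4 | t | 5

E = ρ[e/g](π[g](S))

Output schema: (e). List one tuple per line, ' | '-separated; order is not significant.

Subexpression sizes:
  S → 6
  π[g](S) → 6
  ρ[e/g](π[g](S)) → 6

== RESULT ==
e
1
4
5
5
7
8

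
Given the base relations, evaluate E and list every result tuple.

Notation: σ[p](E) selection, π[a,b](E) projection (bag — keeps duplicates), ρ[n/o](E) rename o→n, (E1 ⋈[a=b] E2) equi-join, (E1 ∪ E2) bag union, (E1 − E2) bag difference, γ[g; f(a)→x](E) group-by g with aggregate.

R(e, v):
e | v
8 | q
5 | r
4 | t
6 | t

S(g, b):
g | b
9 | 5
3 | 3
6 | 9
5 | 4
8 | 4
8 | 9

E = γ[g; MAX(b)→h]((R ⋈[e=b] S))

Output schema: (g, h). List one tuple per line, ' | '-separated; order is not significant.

Stepwise |·|:
  R → 4
  S → 6
  (R ⋈[e=b] S) → 3
  γ[g; MAX(b)→h]((R ⋈[e=b] S)) → 3

== RESULT ==
g | h
5 | 4
8 | 4
9 | 5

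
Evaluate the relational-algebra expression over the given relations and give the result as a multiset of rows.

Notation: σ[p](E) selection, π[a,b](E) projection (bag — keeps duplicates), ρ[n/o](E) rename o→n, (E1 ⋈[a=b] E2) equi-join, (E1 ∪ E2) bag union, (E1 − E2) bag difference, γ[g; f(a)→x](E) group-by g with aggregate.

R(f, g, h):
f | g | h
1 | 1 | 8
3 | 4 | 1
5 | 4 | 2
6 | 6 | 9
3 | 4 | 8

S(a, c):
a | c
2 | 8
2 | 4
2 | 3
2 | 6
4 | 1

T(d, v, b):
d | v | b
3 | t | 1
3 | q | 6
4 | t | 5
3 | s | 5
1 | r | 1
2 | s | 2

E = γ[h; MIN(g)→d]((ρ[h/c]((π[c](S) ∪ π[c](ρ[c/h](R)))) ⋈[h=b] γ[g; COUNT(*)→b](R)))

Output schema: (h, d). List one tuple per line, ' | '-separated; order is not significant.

Per-node cardinality:
  S → 5
  π[c](S) → 5
  R → 5
  ρ[c/h](R) → 5
  π[c](ρ[c/h](R)) → 5
  (π[c](S) ∪ π[c](ρ[c/h](R))) → 10
  ρ[h/c]((π[c](S) ∪ π[c](ρ[c/h](R)))) → 10
  R → 5
  γ[g; COUNT(*)→b](R) → 3
  (ρ[h/c]((π[c](S) ∪ π[c](ρ[c/h](R)))) ⋈[h=b] γ[g; COUNT(*)→b](R)) → 5
  γ[h; MIN(g)→d]((ρ[h/c]((π[c](S) ∪ π[c](ρ[c/h](R)))) ⋈[h=b] γ[g; COUNT(*)→b](R))) → 2

== RESULT ==
h | d
1 | 1
3 | 4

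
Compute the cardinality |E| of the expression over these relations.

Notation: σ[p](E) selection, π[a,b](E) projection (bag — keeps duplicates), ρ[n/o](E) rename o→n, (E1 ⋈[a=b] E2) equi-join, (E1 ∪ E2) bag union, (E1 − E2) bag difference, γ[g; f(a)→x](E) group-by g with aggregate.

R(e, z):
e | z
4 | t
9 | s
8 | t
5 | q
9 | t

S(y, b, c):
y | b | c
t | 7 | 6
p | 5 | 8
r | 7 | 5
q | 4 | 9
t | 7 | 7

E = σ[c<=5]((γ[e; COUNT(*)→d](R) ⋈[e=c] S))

Subexpression sizes:
  R → 5
  γ[e; COUNT(*)→d](R) → 4
  S → 5
  (γ[e; COUNT(*)→d](R) ⋈[e=c] S) → 3
  σ[c<=5]((γ[e; COUNT(*)→d](R) ⋈[e=c] S)) → 1

|E| = 1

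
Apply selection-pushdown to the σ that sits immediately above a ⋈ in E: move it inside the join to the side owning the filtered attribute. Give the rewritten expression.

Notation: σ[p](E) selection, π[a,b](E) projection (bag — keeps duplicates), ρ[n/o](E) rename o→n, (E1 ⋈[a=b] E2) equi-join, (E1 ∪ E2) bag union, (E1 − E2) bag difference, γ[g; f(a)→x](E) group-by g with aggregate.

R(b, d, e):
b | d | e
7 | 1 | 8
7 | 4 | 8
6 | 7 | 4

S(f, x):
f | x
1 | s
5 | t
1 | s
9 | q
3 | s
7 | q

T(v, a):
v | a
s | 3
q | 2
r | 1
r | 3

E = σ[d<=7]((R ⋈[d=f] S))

σ filters on d, owned by the left side.
E' = (σ[d<=7](R) ⋈[d=f] S)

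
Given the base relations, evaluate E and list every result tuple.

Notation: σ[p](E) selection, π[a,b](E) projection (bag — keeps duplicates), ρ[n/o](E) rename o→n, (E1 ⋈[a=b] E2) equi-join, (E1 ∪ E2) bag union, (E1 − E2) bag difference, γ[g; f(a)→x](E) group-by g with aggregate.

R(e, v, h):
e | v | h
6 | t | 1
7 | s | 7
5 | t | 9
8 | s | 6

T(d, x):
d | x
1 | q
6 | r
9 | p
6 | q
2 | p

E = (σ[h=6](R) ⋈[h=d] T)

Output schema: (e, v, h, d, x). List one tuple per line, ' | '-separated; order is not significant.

Row counts bottom-up:
  R → 4
  σ[h=6](R) → 1
  T → 5
  (σ[h=6](R) ⋈[h=d] T) → 2

== RESULT ==
e | v | h | d | x
8 | s | 6 | 6 | q
8 | s | 6 | 6 | r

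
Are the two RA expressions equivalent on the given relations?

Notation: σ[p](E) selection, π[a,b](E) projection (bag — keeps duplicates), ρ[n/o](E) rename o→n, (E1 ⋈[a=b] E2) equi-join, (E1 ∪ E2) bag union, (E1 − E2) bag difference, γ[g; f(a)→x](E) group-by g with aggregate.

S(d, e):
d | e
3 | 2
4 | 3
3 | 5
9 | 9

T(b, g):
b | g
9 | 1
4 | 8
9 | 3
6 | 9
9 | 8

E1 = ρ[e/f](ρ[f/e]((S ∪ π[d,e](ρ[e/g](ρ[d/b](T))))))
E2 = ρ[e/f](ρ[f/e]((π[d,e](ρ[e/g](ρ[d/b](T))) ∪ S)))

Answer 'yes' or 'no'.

E1 stepwise |·|:
  S → 4
  T → 5
  ρ[d/b](T) → 5
  ρ[e/g](ρ[d/b](T)) → 5
  π[d,e](ρ[e/g](ρ[d/b](T))) → 5
  (S ∪ π[d,e](ρ[e/g](ρ[d/b](T)))) → 9
  ρ[f/e]((S ∪ π[d,e](ρ[e/g](ρ[d/b](T))))) → 9
  ρ[e/f](ρ[f/e]((S ∪ π[d,e](ρ[e/g](ρ[d/b](T)))))) → 9
E2 stepwise |·|:
  T → 5
  ρ[d/b](T) → 5
  ρ[e/g](ρ[d/b](T)) → 5
  π[d,e](ρ[e/g](ρ[d/b](T))) → 5
  S → 4
  (π[d,e](ρ[e/g](ρ[d/b](T))) ∪ S) → 9
  ρ[f/e]((π[d,e](ρ[e/g](ρ[d/b](T))) ∪ S)) → 9
  ρ[e/f](ρ[f/e]((π[d,e](ρ[e/g](ρ[d/b](T))) ∪ S))) → 9

E1 and E2 produce the same multiset:
d | e
3 | 2
3 | 5
4 | 3
4 | 8
6 | 9
9 | 1
9 | 3
9 | 8
9 | 9

yes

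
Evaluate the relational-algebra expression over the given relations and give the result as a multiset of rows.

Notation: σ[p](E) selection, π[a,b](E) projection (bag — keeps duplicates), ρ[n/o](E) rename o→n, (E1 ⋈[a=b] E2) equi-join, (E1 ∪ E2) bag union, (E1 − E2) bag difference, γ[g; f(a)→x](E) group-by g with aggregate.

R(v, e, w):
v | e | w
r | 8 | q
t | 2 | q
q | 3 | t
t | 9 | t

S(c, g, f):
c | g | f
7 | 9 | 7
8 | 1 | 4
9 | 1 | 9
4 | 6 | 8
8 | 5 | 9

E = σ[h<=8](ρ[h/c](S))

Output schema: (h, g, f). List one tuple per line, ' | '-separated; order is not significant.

Stepwise |·|:
  S → 5
  ρ[h/c](S) → 5
  σ[h<=8](ρ[h/c](S)) → 4

== RESULT ==
h | g | f
4 | 6 | 8
7 | 9 | 7
8 | 1 | 4
8 | 5 | 9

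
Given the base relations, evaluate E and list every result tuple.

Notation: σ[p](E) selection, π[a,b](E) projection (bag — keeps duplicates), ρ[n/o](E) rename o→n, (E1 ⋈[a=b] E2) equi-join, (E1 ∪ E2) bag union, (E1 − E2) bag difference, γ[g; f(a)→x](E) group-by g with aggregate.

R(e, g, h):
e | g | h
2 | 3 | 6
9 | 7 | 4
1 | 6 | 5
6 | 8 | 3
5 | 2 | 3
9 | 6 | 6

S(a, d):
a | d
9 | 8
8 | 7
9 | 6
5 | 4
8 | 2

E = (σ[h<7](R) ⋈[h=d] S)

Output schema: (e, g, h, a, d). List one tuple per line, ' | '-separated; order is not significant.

Subexpression sizes:
  R → 6
  σ[h<7](R) → 6
  S → 5
  (σ[h<7](R) ⋈[h=d] S) → 3

== RESULT ==
e | g | h | a | d
2 | 3 | 6 | 9 | 6
9 | 6 | 6 | 9 | 6
9 | 7 | 4 | 5 | 4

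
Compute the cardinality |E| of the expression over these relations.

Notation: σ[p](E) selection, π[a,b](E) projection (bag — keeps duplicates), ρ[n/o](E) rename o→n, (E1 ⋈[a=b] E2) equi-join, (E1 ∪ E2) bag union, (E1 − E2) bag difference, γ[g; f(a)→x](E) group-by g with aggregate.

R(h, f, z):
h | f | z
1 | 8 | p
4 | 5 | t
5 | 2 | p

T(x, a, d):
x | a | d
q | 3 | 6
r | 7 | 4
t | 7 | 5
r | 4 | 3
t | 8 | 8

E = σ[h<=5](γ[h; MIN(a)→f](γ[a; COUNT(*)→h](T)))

Stepwise |·|:
  T → 5
  γ[a; COUNT(*)→h](T) → 4
  γ[h; MIN(a)→f](γ[a; COUNT(*)→h](T)) → 2
  σ[h<=5](γ[h; MIN(a)→f](γ[a; COUNT(*)→h](T))) → 2

|E| = 2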